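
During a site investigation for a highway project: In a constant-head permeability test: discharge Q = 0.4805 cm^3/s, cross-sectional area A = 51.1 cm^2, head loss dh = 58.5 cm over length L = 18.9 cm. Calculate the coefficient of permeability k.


Compute hydraulic gradient:
i = dh / L = 58.5 / 18.9 = 3.09524
Then apply Darcy's law:
k = Q / (A * i)
k = 0.4805 / (51.1 * 3.09524)
k = 0.4805 / 158.167
k = 0.003038 cm/s


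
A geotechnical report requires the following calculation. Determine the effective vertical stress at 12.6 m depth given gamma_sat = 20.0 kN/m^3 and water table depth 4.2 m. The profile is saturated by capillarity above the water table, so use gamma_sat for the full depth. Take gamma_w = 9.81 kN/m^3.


Result: 169.6 kPa

Derivation:
Total stress = gamma_sat * depth
sigma = 20.0 * 12.6 = 252.0 kPa
Pore water pressure u = gamma_w * (depth - d_wt)
u = 9.81 * (12.6 - 4.2) = 82.404 kPa
Effective stress = sigma - u
sigma' = 252.0 - 82.404 = 169.6 kPa


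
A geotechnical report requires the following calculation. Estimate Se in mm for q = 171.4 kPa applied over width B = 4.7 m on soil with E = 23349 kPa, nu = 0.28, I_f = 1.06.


Using Se = q * B * (1 - nu^2) * I_f / E
1 - nu^2 = 1 - 0.28^2 = 0.9216
Se = 171.4 * 4.7 * 0.9216 * 1.06 / 23349
Se = 0.033705 m
Convert to mm: Se = 0.033705 * 1000 = 33.705 mm


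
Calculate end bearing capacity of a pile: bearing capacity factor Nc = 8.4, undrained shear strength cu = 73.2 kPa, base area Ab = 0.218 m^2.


Result: 134.04 kN

Derivation:
Using Qb = Nc * cu * Ab
Qb = 8.4 * 73.2 * 0.218
Qb = 134.04 kN


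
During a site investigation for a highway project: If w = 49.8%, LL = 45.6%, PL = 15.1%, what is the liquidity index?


First compute the plasticity index:
PI = LL - PL = 45.6 - 15.1 = 30.5
Then compute the liquidity index:
LI = (w - PL) / PI
LI = (49.8 - 15.1) / 30.5
LI = 1.138


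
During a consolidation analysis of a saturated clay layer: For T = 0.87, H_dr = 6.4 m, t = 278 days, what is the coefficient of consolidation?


Using cv = T * H_dr^2 / t
H_dr^2 = 6.4^2 = 40.96
cv = 0.87 * 40.96 / 278
cv = 0.12818 m^2/day


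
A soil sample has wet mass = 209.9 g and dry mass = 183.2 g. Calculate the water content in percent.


Result: 14.57 %

Derivation:
Using w = (m_wet - m_dry) / m_dry * 100
m_wet - m_dry = 209.9 - 183.2 = 26.7 g
w = 26.7 / 183.2 * 100
w = 14.57 %


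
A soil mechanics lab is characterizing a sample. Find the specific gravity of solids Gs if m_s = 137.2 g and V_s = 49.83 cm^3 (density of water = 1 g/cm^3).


Result: 2.753

Derivation:
Using Gs = m_s / (V_s * rho_w)
Since rho_w = 1 g/cm^3:
Gs = 137.2 / 49.83
Gs = 2.753


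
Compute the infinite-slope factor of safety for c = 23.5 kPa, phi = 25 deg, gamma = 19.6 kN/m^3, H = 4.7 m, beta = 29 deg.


Using Fs = c / (gamma*H*sin(beta)*cos(beta)) + tan(phi)/tan(beta)
Cohesion contribution = 23.5 / (19.6*4.7*sin(29)*cos(29))
Cohesion contribution = 0.601622
Friction contribution = tan(25)/tan(29) = 0.841241
Fs = 0.601622 + 0.841241
Fs = 1.443


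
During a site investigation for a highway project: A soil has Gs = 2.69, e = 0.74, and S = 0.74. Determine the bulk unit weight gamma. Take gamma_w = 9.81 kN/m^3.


Using gamma = gamma_w * (Gs + S*e) / (1 + e)
Numerator: Gs + S*e = 2.69 + 0.74*0.74 = 3.2376
Denominator: 1 + e = 1 + 0.74 = 1.74
gamma = 9.81 * 3.2376 / 1.74
gamma = 18.253 kN/m^3


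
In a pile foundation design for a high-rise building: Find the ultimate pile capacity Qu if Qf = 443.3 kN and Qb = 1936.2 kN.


Result: 2379.5 kN

Derivation:
Using Qu = Qf + Qb
Qu = 443.3 + 1936.2
Qu = 2379.5 kN


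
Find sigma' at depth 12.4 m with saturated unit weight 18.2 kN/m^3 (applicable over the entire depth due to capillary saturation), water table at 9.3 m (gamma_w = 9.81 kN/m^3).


Result: 195.27 kPa

Derivation:
Total stress = gamma_sat * depth
sigma = 18.2 * 12.4 = 225.68 kPa
Pore water pressure u = gamma_w * (depth - d_wt)
u = 9.81 * (12.4 - 9.3) = 30.411 kPa
Effective stress = sigma - u
sigma' = 225.68 - 30.411 = 195.27 kPa


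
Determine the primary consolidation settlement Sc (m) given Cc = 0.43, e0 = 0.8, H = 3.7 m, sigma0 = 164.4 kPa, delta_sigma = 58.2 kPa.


Using Sc = Cc * H / (1 + e0) * log10((sigma0 + delta_sigma) / sigma0)
Stress ratio = (164.4 + 58.2) / 164.4 = 1.35401
log10(1.35401) = 0.131623
Cc * H / (1 + e0) = 0.43 * 3.7 / (1 + 0.8) = 0.883889
Sc = 0.883889 * 0.131623
Sc = 0.1163 m


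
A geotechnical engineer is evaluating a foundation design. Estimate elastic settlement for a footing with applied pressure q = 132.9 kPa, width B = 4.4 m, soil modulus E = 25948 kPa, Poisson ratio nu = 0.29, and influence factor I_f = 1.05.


Result: 21.673 mm

Derivation:
Using Se = q * B * (1 - nu^2) * I_f / E
1 - nu^2 = 1 - 0.29^2 = 0.9159
Se = 132.9 * 4.4 * 0.9159 * 1.05 / 25948
Se = 0.021673 m
Convert to mm: Se = 0.021673 * 1000 = 21.673 mm


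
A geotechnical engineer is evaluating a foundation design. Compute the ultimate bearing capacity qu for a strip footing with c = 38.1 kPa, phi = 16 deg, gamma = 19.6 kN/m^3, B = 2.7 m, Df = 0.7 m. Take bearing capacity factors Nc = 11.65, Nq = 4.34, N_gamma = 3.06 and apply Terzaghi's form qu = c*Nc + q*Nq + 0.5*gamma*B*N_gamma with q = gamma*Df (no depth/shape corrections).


Result: 584.38 kPa

Derivation:
Compute qu = c*Nc + gamma*Df*Nq + 0.5*gamma*B*N_gamma
Term 1: 38.1 * 11.65 = 443.865
Term 2: 19.6 * 0.7 * 4.34 = 59.5448
Term 3: 0.5 * 19.6 * 2.7 * 3.06 = 80.9676
qu = 443.865 + 59.5448 + 80.9676
qu = 584.38 kPa


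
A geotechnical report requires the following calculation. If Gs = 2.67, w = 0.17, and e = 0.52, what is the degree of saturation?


Using S = Gs * w / e
S = 2.67 * 0.17 / 0.52
S = 0.8729


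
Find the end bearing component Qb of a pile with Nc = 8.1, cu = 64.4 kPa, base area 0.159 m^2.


Using Qb = Nc * cu * Ab
Qb = 8.1 * 64.4 * 0.159
Qb = 82.94 kN


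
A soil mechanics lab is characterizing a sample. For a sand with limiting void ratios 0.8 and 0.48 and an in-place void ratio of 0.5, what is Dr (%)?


Using Dr = (e_max - e) / (e_max - e_min) * 100
e_max - e = 0.8 - 0.5 = 0.3
e_max - e_min = 0.8 - 0.48 = 0.32
Dr = 0.3 / 0.32 * 100
Dr = 93.75 %


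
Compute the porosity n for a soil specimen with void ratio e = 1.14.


Using the relation n = e / (1 + e)
n = 1.14 / (1 + 1.14)
n = 1.14 / 2.14
n = 0.5327


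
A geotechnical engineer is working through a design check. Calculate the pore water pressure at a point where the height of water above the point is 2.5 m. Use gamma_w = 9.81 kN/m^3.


Result: 24.53 kPa

Derivation:
Using u = gamma_w * h_w
u = 9.81 * 2.5
u = 24.53 kPa


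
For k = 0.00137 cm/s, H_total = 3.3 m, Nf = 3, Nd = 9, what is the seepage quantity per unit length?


Convert k to m/s for unit consistency with H:
k = 0.00137 cm/s = 0.00137 / 100 m/s = 1.37e-05 m/s
Using q = k * H * Nf / Nd
Nf / Nd = 3 / 9 = 0.3333
q = 1.37e-05 * 3.3 * 0.3333
q = 1.507e-05 m^3/s per m


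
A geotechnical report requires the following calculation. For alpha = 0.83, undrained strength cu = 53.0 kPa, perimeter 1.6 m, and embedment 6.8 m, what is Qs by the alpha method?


Result: 478.61 kN

Derivation:
Using Qs = alpha * cu * perimeter * L
Qs = 0.83 * 53.0 * 1.6 * 6.8
Qs = 478.61 kN


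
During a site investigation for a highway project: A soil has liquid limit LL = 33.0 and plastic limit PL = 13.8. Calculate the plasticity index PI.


Using PI = LL - PL
PI = 33.0 - 13.8
PI = 19.2


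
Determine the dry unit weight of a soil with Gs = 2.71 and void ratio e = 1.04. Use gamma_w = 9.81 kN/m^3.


Using gamma_d = Gs * gamma_w / (1 + e)
gamma_d = 2.71 * 9.81 / (1 + 1.04)
gamma_d = 2.71 * 9.81 / 2.04
gamma_d = 13.032 kN/m^3


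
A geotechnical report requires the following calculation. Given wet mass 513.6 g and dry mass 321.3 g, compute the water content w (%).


Using w = (m_wet - m_dry) / m_dry * 100
m_wet - m_dry = 513.6 - 321.3 = 192.3 g
w = 192.3 / 321.3 * 100
w = 59.85 %


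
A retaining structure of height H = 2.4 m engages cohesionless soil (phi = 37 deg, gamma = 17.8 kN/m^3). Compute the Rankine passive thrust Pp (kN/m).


Result: 206.22 kN/m

Derivation:
Compute passive earth pressure coefficient:
Kp = tan^2(45 + phi/2) = tan^2(63.5) = 4.022791
Compute passive force:
Pp = 0.5 * Kp * gamma * H^2
Pp = 0.5 * 4.022791 * 17.8 * 2.4^2
Pp = 206.22 kN/m


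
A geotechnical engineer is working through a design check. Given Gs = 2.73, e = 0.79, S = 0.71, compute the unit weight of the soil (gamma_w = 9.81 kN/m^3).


Using gamma = gamma_w * (Gs + S*e) / (1 + e)
Numerator: Gs + S*e = 2.73 + 0.71*0.79 = 3.2909
Denominator: 1 + e = 1 + 0.79 = 1.79
gamma = 9.81 * 3.2909 / 1.79
gamma = 18.036 kN/m^3


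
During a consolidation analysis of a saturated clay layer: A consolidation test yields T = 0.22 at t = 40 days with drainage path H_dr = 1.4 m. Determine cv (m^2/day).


Using cv = T * H_dr^2 / t
H_dr^2 = 1.4^2 = 1.96
cv = 0.22 * 1.96 / 40
cv = 0.01078 m^2/day


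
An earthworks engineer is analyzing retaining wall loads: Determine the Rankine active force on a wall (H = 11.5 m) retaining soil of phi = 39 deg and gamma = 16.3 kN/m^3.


Result: 245.21 kN/m

Derivation:
Compute active earth pressure coefficient:
Ka = tan^2(45 - phi/2) = tan^2(25.5) = 0.227506
Compute active force:
Pa = 0.5 * Ka * gamma * H^2
Pa = 0.5 * 0.227506 * 16.3 * 11.5^2
Pa = 245.21 kN/m


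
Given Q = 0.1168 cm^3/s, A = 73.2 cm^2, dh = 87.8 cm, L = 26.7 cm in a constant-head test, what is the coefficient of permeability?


Compute hydraulic gradient:
i = dh / L = 87.8 / 26.7 = 3.28839
Then apply Darcy's law:
k = Q / (A * i)
k = 0.1168 / (73.2 * 3.28839)
k = 0.1168 / 240.71
k = 0.000485 cm/s


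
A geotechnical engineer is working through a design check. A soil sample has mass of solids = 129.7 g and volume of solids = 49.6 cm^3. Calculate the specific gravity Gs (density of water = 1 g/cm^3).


Using Gs = m_s / (V_s * rho_w)
Since rho_w = 1 g/cm^3:
Gs = 129.7 / 49.6
Gs = 2.615


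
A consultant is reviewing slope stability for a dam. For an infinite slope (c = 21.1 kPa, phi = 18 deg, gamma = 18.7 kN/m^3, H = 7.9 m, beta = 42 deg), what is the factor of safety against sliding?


Using Fs = c / (gamma*H*sin(beta)*cos(beta)) + tan(phi)/tan(beta)
Cohesion contribution = 21.1 / (18.7*7.9*sin(42)*cos(42))
Cohesion contribution = 0.28723
Friction contribution = tan(18)/tan(42) = 0.36086
Fs = 0.28723 + 0.36086
Fs = 0.648


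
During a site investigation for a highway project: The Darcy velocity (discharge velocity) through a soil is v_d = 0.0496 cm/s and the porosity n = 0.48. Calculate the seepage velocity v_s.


Result: 0.10333 cm/s

Derivation:
Using v_s = v_d / n
v_s = 0.0496 / 0.48
v_s = 0.10333 cm/s


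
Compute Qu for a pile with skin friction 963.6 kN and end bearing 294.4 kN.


Using Qu = Qf + Qb
Qu = 963.6 + 294.4
Qu = 1258.0 kN


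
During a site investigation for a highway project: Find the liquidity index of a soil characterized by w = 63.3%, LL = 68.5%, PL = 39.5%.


First compute the plasticity index:
PI = LL - PL = 68.5 - 39.5 = 29.0
Then compute the liquidity index:
LI = (w - PL) / PI
LI = (63.3 - 39.5) / 29.0
LI = 0.821


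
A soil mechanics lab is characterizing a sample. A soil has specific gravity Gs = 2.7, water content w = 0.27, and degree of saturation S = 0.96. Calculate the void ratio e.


Using the relation e = Gs * w / S
e = 2.7 * 0.27 / 0.96
e = 0.7594


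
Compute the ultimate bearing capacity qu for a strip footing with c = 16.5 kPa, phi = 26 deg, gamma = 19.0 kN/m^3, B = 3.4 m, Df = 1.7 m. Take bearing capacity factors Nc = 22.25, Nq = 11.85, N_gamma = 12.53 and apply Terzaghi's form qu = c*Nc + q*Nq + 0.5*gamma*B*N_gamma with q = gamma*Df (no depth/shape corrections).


Result: 1154.6 kPa

Derivation:
Compute qu = c*Nc + gamma*Df*Nq + 0.5*gamma*B*N_gamma
Term 1: 16.5 * 22.25 = 367.125
Term 2: 19.0 * 1.7 * 11.85 = 382.755
Term 3: 0.5 * 19.0 * 3.4 * 12.53 = 404.719
qu = 367.125 + 382.755 + 404.719
qu = 1154.6 kPa


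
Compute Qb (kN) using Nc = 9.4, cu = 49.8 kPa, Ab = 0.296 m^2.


Result: 138.56 kN

Derivation:
Using Qb = Nc * cu * Ab
Qb = 9.4 * 49.8 * 0.296
Qb = 138.56 kN


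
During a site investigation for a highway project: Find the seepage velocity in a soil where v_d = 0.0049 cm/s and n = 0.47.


Result: 0.01043 cm/s

Derivation:
Using v_s = v_d / n
v_s = 0.0049 / 0.47
v_s = 0.01043 cm/s


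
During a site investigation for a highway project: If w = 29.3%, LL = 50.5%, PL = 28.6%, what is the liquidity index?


First compute the plasticity index:
PI = LL - PL = 50.5 - 28.6 = 21.9
Then compute the liquidity index:
LI = (w - PL) / PI
LI = (29.3 - 28.6) / 21.9
LI = 0.032


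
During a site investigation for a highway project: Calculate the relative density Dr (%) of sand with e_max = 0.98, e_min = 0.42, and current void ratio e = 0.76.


Result: 39.29 %

Derivation:
Using Dr = (e_max - e) / (e_max - e_min) * 100
e_max - e = 0.98 - 0.76 = 0.22
e_max - e_min = 0.98 - 0.42 = 0.56
Dr = 0.22 / 0.56 * 100
Dr = 39.29 %


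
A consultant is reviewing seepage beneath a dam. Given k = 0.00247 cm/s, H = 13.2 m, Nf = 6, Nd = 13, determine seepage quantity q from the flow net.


Convert k to m/s for unit consistency with H:
k = 0.00247 cm/s = 0.00247 / 100 m/s = 2.47e-05 m/s
Using q = k * H * Nf / Nd
Nf / Nd = 6 / 13 = 0.4615
q = 2.47e-05 * 13.2 * 0.4615
q = 0.0001505 m^3/s per m


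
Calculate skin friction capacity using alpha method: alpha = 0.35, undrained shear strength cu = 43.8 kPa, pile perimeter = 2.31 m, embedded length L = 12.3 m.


Result: 435.57 kN

Derivation:
Using Qs = alpha * cu * perimeter * L
Qs = 0.35 * 43.8 * 2.31 * 12.3
Qs = 435.57 kN


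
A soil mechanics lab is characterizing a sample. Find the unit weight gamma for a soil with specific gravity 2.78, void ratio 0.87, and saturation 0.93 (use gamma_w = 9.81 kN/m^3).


Result: 18.828 kN/m^3

Derivation:
Using gamma = gamma_w * (Gs + S*e) / (1 + e)
Numerator: Gs + S*e = 2.78 + 0.93*0.87 = 3.5891
Denominator: 1 + e = 1 + 0.87 = 1.87
gamma = 9.81 * 3.5891 / 1.87
gamma = 18.828 kN/m^3


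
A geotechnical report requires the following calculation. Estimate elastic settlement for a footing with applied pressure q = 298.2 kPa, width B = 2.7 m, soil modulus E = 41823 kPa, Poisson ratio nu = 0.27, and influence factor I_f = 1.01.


Using Se = q * B * (1 - nu^2) * I_f / E
1 - nu^2 = 1 - 0.27^2 = 0.9271
Se = 298.2 * 2.7 * 0.9271 * 1.01 / 41823
Se = 0.018026 m
Convert to mm: Se = 0.018026 * 1000 = 18.026 mm


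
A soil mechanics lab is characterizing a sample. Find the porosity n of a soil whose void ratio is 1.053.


Using the relation n = e / (1 + e)
n = 1.053 / (1 + 1.053)
n = 1.053 / 2.053
n = 0.5129


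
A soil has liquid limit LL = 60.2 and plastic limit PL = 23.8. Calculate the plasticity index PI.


Result: 36.4

Derivation:
Using PI = LL - PL
PI = 60.2 - 23.8
PI = 36.4


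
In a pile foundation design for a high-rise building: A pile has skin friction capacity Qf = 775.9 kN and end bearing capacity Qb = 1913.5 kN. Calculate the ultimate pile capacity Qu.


Using Qu = Qf + Qb
Qu = 775.9 + 1913.5
Qu = 2689.4 kN


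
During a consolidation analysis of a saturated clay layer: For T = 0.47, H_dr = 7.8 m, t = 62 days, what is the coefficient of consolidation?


Result: 0.46121 m^2/day

Derivation:
Using cv = T * H_dr^2 / t
H_dr^2 = 7.8^2 = 60.84
cv = 0.47 * 60.84 / 62
cv = 0.46121 m^2/day


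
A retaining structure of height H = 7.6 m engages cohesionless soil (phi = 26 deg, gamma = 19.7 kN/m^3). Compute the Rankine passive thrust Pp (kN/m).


Compute passive earth pressure coefficient:
Kp = tan^2(45 + phi/2) = tan^2(58.0) = 2.561071
Compute passive force:
Pp = 0.5 * Kp * gamma * H^2
Pp = 0.5 * 2.561071 * 19.7 * 7.6^2
Pp = 1457.09 kN/m


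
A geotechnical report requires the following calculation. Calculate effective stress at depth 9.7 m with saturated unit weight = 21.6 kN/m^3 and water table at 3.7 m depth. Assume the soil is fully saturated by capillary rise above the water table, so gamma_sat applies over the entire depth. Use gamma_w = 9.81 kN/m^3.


Total stress = gamma_sat * depth
sigma = 21.6 * 9.7 = 209.52 kPa
Pore water pressure u = gamma_w * (depth - d_wt)
u = 9.81 * (9.7 - 3.7) = 58.86 kPa
Effective stress = sigma - u
sigma' = 209.52 - 58.86 = 150.66 kPa


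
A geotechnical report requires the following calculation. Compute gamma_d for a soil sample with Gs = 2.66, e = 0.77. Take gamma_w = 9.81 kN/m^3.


Result: 14.743 kN/m^3

Derivation:
Using gamma_d = Gs * gamma_w / (1 + e)
gamma_d = 2.66 * 9.81 / (1 + 0.77)
gamma_d = 2.66 * 9.81 / 1.77
gamma_d = 14.743 kN/m^3


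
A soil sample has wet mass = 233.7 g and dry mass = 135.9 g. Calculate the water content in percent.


Using w = (m_wet - m_dry) / m_dry * 100
m_wet - m_dry = 233.7 - 135.9 = 97.8 g
w = 97.8 / 135.9 * 100
w = 71.96 %


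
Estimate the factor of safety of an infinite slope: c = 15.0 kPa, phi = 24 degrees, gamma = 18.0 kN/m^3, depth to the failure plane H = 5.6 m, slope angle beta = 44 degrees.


Result: 0.759

Derivation:
Using Fs = c / (gamma*H*sin(beta)*cos(beta)) + tan(phi)/tan(beta)
Cohesion contribution = 15.0 / (18.0*5.6*sin(44)*cos(44))
Cohesion contribution = 0.2978
Friction contribution = tan(24)/tan(44) = 0.461048
Fs = 0.2978 + 0.461048
Fs = 0.759


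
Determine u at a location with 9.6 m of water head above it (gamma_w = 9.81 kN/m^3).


Using u = gamma_w * h_w
u = 9.81 * 9.6
u = 94.18 kPa


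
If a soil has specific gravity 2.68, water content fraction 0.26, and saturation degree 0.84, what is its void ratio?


Result: 0.8295

Derivation:
Using the relation e = Gs * w / S
e = 2.68 * 0.26 / 0.84
e = 0.8295


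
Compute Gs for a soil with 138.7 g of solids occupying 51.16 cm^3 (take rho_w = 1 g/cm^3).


Result: 2.711

Derivation:
Using Gs = m_s / (V_s * rho_w)
Since rho_w = 1 g/cm^3:
Gs = 138.7 / 51.16
Gs = 2.711


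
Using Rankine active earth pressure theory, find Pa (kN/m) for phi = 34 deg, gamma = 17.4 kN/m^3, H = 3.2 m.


Result: 25.19 kN/m

Derivation:
Compute active earth pressure coefficient:
Ka = tan^2(45 - phi/2) = tan^2(28.0) = 0.282715
Compute active force:
Pa = 0.5 * Ka * gamma * H^2
Pa = 0.5 * 0.282715 * 17.4 * 3.2^2
Pa = 25.19 kN/m


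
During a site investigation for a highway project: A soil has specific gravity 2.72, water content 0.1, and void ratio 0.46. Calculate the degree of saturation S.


Using S = Gs * w / e
S = 2.72 * 0.1 / 0.46
S = 0.5913


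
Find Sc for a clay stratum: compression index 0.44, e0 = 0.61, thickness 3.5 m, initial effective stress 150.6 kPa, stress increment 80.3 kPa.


Using Sc = Cc * H / (1 + e0) * log10((sigma0 + delta_sigma) / sigma0)
Stress ratio = (150.6 + 80.3) / 150.6 = 1.5332
log10(1.5332) = 0.185599
Cc * H / (1 + e0) = 0.44 * 3.5 / (1 + 0.61) = 0.956522
Sc = 0.956522 * 0.185599
Sc = 0.1775 m


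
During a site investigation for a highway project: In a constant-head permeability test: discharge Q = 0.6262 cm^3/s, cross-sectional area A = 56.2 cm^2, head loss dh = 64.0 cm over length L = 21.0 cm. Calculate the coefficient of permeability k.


Compute hydraulic gradient:
i = dh / L = 64.0 / 21.0 = 3.04762
Then apply Darcy's law:
k = Q / (A * i)
k = 0.6262 / (56.2 * 3.04762)
k = 0.6262 / 171.276
k = 0.003656 cm/s


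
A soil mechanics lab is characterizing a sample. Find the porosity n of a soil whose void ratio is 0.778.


Using the relation n = e / (1 + e)
n = 0.778 / (1 + 0.778)
n = 0.778 / 1.778
n = 0.4376


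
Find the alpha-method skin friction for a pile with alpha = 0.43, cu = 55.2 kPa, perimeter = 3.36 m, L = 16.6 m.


Using Qs = alpha * cu * perimeter * L
Qs = 0.43 * 55.2 * 3.36 * 16.6
Qs = 1323.9 kN


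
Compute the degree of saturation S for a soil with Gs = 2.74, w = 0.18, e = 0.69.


Using S = Gs * w / e
S = 2.74 * 0.18 / 0.69
S = 0.7148


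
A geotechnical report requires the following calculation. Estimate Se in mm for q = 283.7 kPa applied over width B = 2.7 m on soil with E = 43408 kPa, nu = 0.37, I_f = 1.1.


Using Se = q * B * (1 - nu^2) * I_f / E
1 - nu^2 = 1 - 0.37^2 = 0.8631
Se = 283.7 * 2.7 * 0.8631 * 1.1 / 43408
Se = 0.016754 m
Convert to mm: Se = 0.016754 * 1000 = 16.754 mm


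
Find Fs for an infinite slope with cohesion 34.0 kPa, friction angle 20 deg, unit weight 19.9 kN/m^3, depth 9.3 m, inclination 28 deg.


Result: 1.128

Derivation:
Using Fs = c / (gamma*H*sin(beta)*cos(beta)) + tan(phi)/tan(beta)
Cohesion contribution = 34.0 / (19.9*9.3*sin(28)*cos(28))
Cohesion contribution = 0.443199
Friction contribution = tan(20)/tan(28) = 0.684528
Fs = 0.443199 + 0.684528
Fs = 1.128


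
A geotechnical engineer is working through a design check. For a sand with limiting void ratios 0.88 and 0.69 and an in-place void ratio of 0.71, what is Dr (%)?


Using Dr = (e_max - e) / (e_max - e_min) * 100
e_max - e = 0.88 - 0.71 = 0.17
e_max - e_min = 0.88 - 0.69 = 0.19
Dr = 0.17 / 0.19 * 100
Dr = 89.47 %


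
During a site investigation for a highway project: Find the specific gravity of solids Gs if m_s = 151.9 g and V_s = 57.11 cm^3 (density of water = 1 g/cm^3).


Using Gs = m_s / (V_s * rho_w)
Since rho_w = 1 g/cm^3:
Gs = 151.9 / 57.11
Gs = 2.66


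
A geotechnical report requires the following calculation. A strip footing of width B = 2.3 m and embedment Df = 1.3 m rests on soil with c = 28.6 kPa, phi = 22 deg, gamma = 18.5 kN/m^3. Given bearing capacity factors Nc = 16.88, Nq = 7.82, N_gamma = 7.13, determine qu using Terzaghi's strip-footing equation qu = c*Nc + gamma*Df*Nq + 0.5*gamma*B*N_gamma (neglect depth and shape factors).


Compute qu = c*Nc + gamma*Df*Nq + 0.5*gamma*B*N_gamma
Term 1: 28.6 * 16.88 = 482.768
Term 2: 18.5 * 1.3 * 7.82 = 188.071
Term 3: 0.5 * 18.5 * 2.3 * 7.13 = 151.69075
qu = 482.768 + 188.071 + 151.69075
qu = 822.53 kPa


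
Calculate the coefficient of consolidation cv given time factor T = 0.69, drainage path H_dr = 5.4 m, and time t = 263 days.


Using cv = T * H_dr^2 / t
H_dr^2 = 5.4^2 = 29.16
cv = 0.69 * 29.16 / 263
cv = 0.0765 m^2/day


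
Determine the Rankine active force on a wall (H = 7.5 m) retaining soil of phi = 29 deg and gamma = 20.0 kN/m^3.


Result: 195.17 kN/m

Derivation:
Compute active earth pressure coefficient:
Ka = tan^2(45 - phi/2) = tan^2(30.5) = 0.346974
Compute active force:
Pa = 0.5 * Ka * gamma * H^2
Pa = 0.5 * 0.346974 * 20.0 * 7.5^2
Pa = 195.17 kN/m


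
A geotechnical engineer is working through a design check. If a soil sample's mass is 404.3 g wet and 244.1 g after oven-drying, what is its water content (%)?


Using w = (m_wet - m_dry) / m_dry * 100
m_wet - m_dry = 404.3 - 244.1 = 160.2 g
w = 160.2 / 244.1 * 100
w = 65.63 %


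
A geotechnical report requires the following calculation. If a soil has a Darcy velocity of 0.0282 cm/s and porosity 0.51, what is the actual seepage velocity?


Using v_s = v_d / n
v_s = 0.0282 / 0.51
v_s = 0.05529 cm/s


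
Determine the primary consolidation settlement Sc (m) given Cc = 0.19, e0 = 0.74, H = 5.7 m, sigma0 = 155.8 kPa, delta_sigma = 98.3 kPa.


Result: 0.1322 m

Derivation:
Using Sc = Cc * H / (1 + e0) * log10((sigma0 + delta_sigma) / sigma0)
Stress ratio = (155.8 + 98.3) / 155.8 = 1.63094
log10(1.63094) = 0.212437
Cc * H / (1 + e0) = 0.19 * 5.7 / (1 + 0.74) = 0.622414
Sc = 0.622414 * 0.212437
Sc = 0.1322 m


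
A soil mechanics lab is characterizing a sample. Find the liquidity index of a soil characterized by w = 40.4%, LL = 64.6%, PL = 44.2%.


Result: -0.186

Derivation:
First compute the plasticity index:
PI = LL - PL = 64.6 - 44.2 = 20.4
Then compute the liquidity index:
LI = (w - PL) / PI
LI = (40.4 - 44.2) / 20.4
LI = -0.186


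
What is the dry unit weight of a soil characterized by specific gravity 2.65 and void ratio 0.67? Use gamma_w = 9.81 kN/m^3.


Using gamma_d = Gs * gamma_w / (1 + e)
gamma_d = 2.65 * 9.81 / (1 + 0.67)
gamma_d = 2.65 * 9.81 / 1.67
gamma_d = 15.567 kN/m^3


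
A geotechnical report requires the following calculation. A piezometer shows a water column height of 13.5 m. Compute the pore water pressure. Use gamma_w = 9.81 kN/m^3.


Using u = gamma_w * h_w
u = 9.81 * 13.5
u = 132.44 kPa


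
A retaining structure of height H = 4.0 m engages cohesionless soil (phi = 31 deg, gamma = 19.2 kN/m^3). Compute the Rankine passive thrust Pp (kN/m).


Compute passive earth pressure coefficient:
Kp = tan^2(45 + phi/2) = tan^2(60.5) = 3.124035
Compute passive force:
Pp = 0.5 * Kp * gamma * H^2
Pp = 0.5 * 3.124035 * 19.2 * 4.0^2
Pp = 479.85 kN/m


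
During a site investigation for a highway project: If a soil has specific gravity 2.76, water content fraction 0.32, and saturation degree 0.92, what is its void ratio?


Using the relation e = Gs * w / S
e = 2.76 * 0.32 / 0.92
e = 0.96


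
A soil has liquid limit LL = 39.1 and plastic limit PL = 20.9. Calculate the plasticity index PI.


Result: 18.2

Derivation:
Using PI = LL - PL
PI = 39.1 - 20.9
PI = 18.2


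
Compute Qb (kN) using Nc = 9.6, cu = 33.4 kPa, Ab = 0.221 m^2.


Using Qb = Nc * cu * Ab
Qb = 9.6 * 33.4 * 0.221
Qb = 70.86 kN


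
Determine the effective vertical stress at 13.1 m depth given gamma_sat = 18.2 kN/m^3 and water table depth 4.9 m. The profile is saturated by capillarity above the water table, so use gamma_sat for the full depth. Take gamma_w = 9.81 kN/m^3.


Result: 157.98 kPa

Derivation:
Total stress = gamma_sat * depth
sigma = 18.2 * 13.1 = 238.42 kPa
Pore water pressure u = gamma_w * (depth - d_wt)
u = 9.81 * (13.1 - 4.9) = 80.442 kPa
Effective stress = sigma - u
sigma' = 238.42 - 80.442 = 157.98 kPa


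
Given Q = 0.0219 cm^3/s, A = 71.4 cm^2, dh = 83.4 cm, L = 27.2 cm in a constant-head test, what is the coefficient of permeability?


Compute hydraulic gradient:
i = dh / L = 83.4 / 27.2 = 3.06618
Then apply Darcy's law:
k = Q / (A * i)
k = 0.0219 / (71.4 * 3.06618)
k = 0.0219 / 218.925
k = 0.0001 cm/s


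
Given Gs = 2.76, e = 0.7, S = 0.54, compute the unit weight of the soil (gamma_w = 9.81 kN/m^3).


Using gamma = gamma_w * (Gs + S*e) / (1 + e)
Numerator: Gs + S*e = 2.76 + 0.54*0.7 = 3.138
Denominator: 1 + e = 1 + 0.7 = 1.7
gamma = 9.81 * 3.138 / 1.7
gamma = 18.108 kN/m^3


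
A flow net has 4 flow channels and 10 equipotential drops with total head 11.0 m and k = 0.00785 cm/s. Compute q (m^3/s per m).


Result: 0.0003454 m^3/s per m

Derivation:
Convert k to m/s for unit consistency with H:
k = 0.00785 cm/s = 0.00785 / 100 m/s = 7.85e-05 m/s
Using q = k * H * Nf / Nd
Nf / Nd = 4 / 10 = 0.4
q = 7.85e-05 * 11.0 * 0.4
q = 0.0003454 m^3/s per m


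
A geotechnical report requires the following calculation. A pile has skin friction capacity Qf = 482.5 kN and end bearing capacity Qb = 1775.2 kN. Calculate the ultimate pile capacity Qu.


Using Qu = Qf + Qb
Qu = 482.5 + 1775.2
Qu = 2257.7 kN


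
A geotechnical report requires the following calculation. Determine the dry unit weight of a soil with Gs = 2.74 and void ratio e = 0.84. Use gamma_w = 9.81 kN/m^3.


Using gamma_d = Gs * gamma_w / (1 + e)
gamma_d = 2.74 * 9.81 / (1 + 0.84)
gamma_d = 2.74 * 9.81 / 1.84
gamma_d = 14.608 kN/m^3


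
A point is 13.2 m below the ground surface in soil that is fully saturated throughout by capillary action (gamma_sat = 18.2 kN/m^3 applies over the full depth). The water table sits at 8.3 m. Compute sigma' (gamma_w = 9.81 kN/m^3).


Result: 192.17 kPa

Derivation:
Total stress = gamma_sat * depth
sigma = 18.2 * 13.2 = 240.24 kPa
Pore water pressure u = gamma_w * (depth - d_wt)
u = 9.81 * (13.2 - 8.3) = 48.069 kPa
Effective stress = sigma - u
sigma' = 240.24 - 48.069 = 192.17 kPa


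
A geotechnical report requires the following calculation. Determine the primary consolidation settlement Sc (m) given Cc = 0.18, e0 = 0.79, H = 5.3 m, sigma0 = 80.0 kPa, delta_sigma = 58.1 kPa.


Using Sc = Cc * H / (1 + e0) * log10((sigma0 + delta_sigma) / sigma0)
Stress ratio = (80.0 + 58.1) / 80.0 = 1.72625
log10(1.72625) = 0.237104
Cc * H / (1 + e0) = 0.18 * 5.3 / (1 + 0.79) = 0.532961
Sc = 0.532961 * 0.237104
Sc = 0.1264 m


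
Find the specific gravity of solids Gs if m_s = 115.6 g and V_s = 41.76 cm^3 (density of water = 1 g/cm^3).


Result: 2.768

Derivation:
Using Gs = m_s / (V_s * rho_w)
Since rho_w = 1 g/cm^3:
Gs = 115.6 / 41.76
Gs = 2.768


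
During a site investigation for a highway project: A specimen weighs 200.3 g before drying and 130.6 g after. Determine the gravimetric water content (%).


Result: 53.37 %

Derivation:
Using w = (m_wet - m_dry) / m_dry * 100
m_wet - m_dry = 200.3 - 130.6 = 69.7 g
w = 69.7 / 130.6 * 100
w = 53.37 %


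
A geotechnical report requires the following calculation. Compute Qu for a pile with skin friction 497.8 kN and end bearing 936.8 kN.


Result: 1434.6 kN

Derivation:
Using Qu = Qf + Qb
Qu = 497.8 + 936.8
Qu = 1434.6 kN


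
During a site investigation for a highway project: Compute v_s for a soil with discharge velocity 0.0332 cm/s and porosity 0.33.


Using v_s = v_d / n
v_s = 0.0332 / 0.33
v_s = 0.10061 cm/s


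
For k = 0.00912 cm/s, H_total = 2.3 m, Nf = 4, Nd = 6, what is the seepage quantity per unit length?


Convert k to m/s for unit consistency with H:
k = 0.00912 cm/s = 0.00912 / 100 m/s = 9.12e-05 m/s
Using q = k * H * Nf / Nd
Nf / Nd = 4 / 6 = 0.6667
q = 9.12e-05 * 2.3 * 0.6667
q = 0.0001398 m^3/s per m


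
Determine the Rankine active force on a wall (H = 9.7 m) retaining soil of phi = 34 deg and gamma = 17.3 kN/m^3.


Compute active earth pressure coefficient:
Ka = tan^2(45 - phi/2) = tan^2(28.0) = 0.282715
Compute active force:
Pa = 0.5 * Ka * gamma * H^2
Pa = 0.5 * 0.282715 * 17.3 * 9.7^2
Pa = 230.1 kN/m


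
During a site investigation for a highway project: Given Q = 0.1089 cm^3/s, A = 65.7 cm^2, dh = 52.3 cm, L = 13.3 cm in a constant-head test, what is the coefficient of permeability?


Compute hydraulic gradient:
i = dh / L = 52.3 / 13.3 = 3.93233
Then apply Darcy's law:
k = Q / (A * i)
k = 0.1089 / (65.7 * 3.93233)
k = 0.1089 / 258.354
k = 0.000422 cm/s


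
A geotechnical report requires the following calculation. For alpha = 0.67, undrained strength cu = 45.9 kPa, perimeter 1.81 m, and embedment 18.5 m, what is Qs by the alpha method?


Result: 1029.76 kN

Derivation:
Using Qs = alpha * cu * perimeter * L
Qs = 0.67 * 45.9 * 1.81 * 18.5
Qs = 1029.76 kN


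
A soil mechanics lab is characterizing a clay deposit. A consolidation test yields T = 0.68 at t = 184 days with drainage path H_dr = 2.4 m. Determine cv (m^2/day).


Result: 0.02129 m^2/day

Derivation:
Using cv = T * H_dr^2 / t
H_dr^2 = 2.4^2 = 5.76
cv = 0.68 * 5.76 / 184
cv = 0.02129 m^2/day


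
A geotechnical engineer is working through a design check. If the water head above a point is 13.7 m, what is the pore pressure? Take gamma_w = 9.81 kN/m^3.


Using u = gamma_w * h_w
u = 9.81 * 13.7
u = 134.4 kPa


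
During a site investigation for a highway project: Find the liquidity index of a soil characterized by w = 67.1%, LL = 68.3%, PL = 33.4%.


First compute the plasticity index:
PI = LL - PL = 68.3 - 33.4 = 34.9
Then compute the liquidity index:
LI = (w - PL) / PI
LI = (67.1 - 33.4) / 34.9
LI = 0.966


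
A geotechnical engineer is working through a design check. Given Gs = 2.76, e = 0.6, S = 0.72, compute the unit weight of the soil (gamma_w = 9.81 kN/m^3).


Result: 19.571 kN/m^3

Derivation:
Using gamma = gamma_w * (Gs + S*e) / (1 + e)
Numerator: Gs + S*e = 2.76 + 0.72*0.6 = 3.192
Denominator: 1 + e = 1 + 0.6 = 1.6
gamma = 9.81 * 3.192 / 1.6
gamma = 19.571 kN/m^3


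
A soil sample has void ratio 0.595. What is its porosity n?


Result: 0.373

Derivation:
Using the relation n = e / (1 + e)
n = 0.595 / (1 + 0.595)
n = 0.595 / 1.595
n = 0.373


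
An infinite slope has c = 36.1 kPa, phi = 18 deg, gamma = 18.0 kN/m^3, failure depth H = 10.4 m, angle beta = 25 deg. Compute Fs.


Using Fs = c / (gamma*H*sin(beta)*cos(beta)) + tan(phi)/tan(beta)
Cohesion contribution = 36.1 / (18.0*10.4*sin(25)*cos(25))
Cohesion contribution = 0.503474
Friction contribution = tan(18)/tan(25) = 0.696793
Fs = 0.503474 + 0.696793
Fs = 1.2


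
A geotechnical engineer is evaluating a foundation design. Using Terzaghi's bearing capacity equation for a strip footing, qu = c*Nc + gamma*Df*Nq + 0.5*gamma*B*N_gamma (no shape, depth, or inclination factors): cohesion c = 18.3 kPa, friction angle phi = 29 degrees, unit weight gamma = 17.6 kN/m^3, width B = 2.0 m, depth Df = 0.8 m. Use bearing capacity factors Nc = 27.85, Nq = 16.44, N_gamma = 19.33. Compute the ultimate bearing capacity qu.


Result: 1081.34 kPa

Derivation:
Compute qu = c*Nc + gamma*Df*Nq + 0.5*gamma*B*N_gamma
Term 1: 18.3 * 27.85 = 509.655
Term 2: 17.6 * 0.8 * 16.44 = 231.4752
Term 3: 0.5 * 17.6 * 2.0 * 19.33 = 340.208
qu = 509.655 + 231.4752 + 340.208
qu = 1081.34 kPa


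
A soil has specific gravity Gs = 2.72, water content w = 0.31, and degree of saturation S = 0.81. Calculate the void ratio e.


Result: 1.041

Derivation:
Using the relation e = Gs * w / S
e = 2.72 * 0.31 / 0.81
e = 1.041


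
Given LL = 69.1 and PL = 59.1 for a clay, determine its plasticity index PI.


Using PI = LL - PL
PI = 69.1 - 59.1
PI = 10.0


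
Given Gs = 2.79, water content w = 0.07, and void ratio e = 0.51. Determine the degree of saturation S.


Using S = Gs * w / e
S = 2.79 * 0.07 / 0.51
S = 0.3829


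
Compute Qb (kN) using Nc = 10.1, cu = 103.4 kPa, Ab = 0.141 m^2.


Using Qb = Nc * cu * Ab
Qb = 10.1 * 103.4 * 0.141
Qb = 147.25 kN


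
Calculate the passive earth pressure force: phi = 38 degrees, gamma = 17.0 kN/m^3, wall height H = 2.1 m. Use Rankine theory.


Compute passive earth pressure coefficient:
Kp = tan^2(45 + phi/2) = tan^2(64.0) = 4.203746
Compute passive force:
Pp = 0.5 * Kp * gamma * H^2
Pp = 0.5 * 4.203746 * 17.0 * 2.1^2
Pp = 157.58 kN/m


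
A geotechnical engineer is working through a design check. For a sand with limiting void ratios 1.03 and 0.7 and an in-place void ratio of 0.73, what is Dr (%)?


Using Dr = (e_max - e) / (e_max - e_min) * 100
e_max - e = 1.03 - 0.73 = 0.3
e_max - e_min = 1.03 - 0.7 = 0.33
Dr = 0.3 / 0.33 * 100
Dr = 90.91 %


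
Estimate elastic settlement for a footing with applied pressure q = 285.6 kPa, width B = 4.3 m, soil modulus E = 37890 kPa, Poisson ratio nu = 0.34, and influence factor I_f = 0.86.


Result: 24.652 mm

Derivation:
Using Se = q * B * (1 - nu^2) * I_f / E
1 - nu^2 = 1 - 0.34^2 = 0.8844
Se = 285.6 * 4.3 * 0.8844 * 0.86 / 37890
Se = 0.024652 m
Convert to mm: Se = 0.024652 * 1000 = 24.652 mm


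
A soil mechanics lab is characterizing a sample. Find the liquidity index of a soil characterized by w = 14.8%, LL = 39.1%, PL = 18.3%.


First compute the plasticity index:
PI = LL - PL = 39.1 - 18.3 = 20.8
Then compute the liquidity index:
LI = (w - PL) / PI
LI = (14.8 - 18.3) / 20.8
LI = -0.168


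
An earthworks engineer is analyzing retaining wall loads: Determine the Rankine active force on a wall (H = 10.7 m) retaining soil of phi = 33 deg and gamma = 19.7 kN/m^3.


Compute active earth pressure coefficient:
Ka = tan^2(45 - phi/2) = tan^2(28.5) = 0.294801
Compute active force:
Pa = 0.5 * Ka * gamma * H^2
Pa = 0.5 * 0.294801 * 19.7 * 10.7^2
Pa = 332.45 kN/m


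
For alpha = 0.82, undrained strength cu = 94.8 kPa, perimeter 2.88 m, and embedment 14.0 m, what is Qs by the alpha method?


Result: 3134.32 kN

Derivation:
Using Qs = alpha * cu * perimeter * L
Qs = 0.82 * 94.8 * 2.88 * 14.0
Qs = 3134.32 kN


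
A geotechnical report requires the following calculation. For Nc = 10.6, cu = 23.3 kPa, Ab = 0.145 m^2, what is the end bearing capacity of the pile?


Result: 35.81 kN

Derivation:
Using Qb = Nc * cu * Ab
Qb = 10.6 * 23.3 * 0.145
Qb = 35.81 kN


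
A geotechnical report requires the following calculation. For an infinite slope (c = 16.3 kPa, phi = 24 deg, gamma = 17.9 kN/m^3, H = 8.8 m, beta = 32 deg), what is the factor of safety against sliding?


Result: 0.943

Derivation:
Using Fs = c / (gamma*H*sin(beta)*cos(beta)) + tan(phi)/tan(beta)
Cohesion contribution = 16.3 / (17.9*8.8*sin(32)*cos(32))
Cohesion contribution = 0.230262
Friction contribution = tan(24)/tan(32) = 0.712515
Fs = 0.230262 + 0.712515
Fs = 0.943


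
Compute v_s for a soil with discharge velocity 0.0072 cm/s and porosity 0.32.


Result: 0.0225 cm/s

Derivation:
Using v_s = v_d / n
v_s = 0.0072 / 0.32
v_s = 0.0225 cm/s


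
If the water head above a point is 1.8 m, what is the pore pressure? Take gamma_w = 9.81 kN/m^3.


Using u = gamma_w * h_w
u = 9.81 * 1.8
u = 17.66 kPa


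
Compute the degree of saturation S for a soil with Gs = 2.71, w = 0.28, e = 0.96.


Result: 0.7904

Derivation:
Using S = Gs * w / e
S = 2.71 * 0.28 / 0.96
S = 0.7904


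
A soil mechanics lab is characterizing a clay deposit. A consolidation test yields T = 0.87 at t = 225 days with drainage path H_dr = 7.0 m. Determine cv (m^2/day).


Using cv = T * H_dr^2 / t
H_dr^2 = 7.0^2 = 49.0
cv = 0.87 * 49.0 / 225
cv = 0.18947 m^2/day


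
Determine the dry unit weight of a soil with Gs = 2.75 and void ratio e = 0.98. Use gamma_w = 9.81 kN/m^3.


Result: 13.625 kN/m^3

Derivation:
Using gamma_d = Gs * gamma_w / (1 + e)
gamma_d = 2.75 * 9.81 / (1 + 0.98)
gamma_d = 2.75 * 9.81 / 1.98
gamma_d = 13.625 kN/m^3


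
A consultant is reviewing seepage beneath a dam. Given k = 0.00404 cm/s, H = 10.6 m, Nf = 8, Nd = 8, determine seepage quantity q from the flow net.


Result: 0.0004282 m^3/s per m

Derivation:
Convert k to m/s for unit consistency with H:
k = 0.00404 cm/s = 0.00404 / 100 m/s = 4.04e-05 m/s
Using q = k * H * Nf / Nd
Nf / Nd = 8 / 8 = 1.0
q = 4.04e-05 * 10.6 * 1.0
q = 0.0004282 m^3/s per m


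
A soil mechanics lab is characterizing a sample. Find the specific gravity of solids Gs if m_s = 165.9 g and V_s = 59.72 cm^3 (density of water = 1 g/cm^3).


Result: 2.778

Derivation:
Using Gs = m_s / (V_s * rho_w)
Since rho_w = 1 g/cm^3:
Gs = 165.9 / 59.72
Gs = 2.778


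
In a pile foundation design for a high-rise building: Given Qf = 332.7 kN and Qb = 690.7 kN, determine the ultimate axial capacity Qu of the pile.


Using Qu = Qf + Qb
Qu = 332.7 + 690.7
Qu = 1023.4 kN


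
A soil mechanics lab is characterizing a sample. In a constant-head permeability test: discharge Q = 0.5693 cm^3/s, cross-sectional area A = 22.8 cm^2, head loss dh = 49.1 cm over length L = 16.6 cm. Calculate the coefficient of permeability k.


Compute hydraulic gradient:
i = dh / L = 49.1 / 16.6 = 2.95783
Then apply Darcy's law:
k = Q / (A * i)
k = 0.5693 / (22.8 * 2.95783)
k = 0.5693 / 67.4386
k = 0.008442 cm/s


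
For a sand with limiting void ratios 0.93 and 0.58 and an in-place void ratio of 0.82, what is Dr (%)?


Result: 31.43 %

Derivation:
Using Dr = (e_max - e) / (e_max - e_min) * 100
e_max - e = 0.93 - 0.82 = 0.11
e_max - e_min = 0.93 - 0.58 = 0.35
Dr = 0.11 / 0.35 * 100
Dr = 31.43 %


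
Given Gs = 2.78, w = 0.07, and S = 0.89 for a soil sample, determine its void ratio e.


Using the relation e = Gs * w / S
e = 2.78 * 0.07 / 0.89
e = 0.2187


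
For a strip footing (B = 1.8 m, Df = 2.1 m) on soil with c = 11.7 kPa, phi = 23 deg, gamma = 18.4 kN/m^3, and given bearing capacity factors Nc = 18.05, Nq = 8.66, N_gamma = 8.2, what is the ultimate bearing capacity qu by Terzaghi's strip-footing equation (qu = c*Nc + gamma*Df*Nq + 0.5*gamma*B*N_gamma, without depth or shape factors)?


Compute qu = c*Nc + gamma*Df*Nq + 0.5*gamma*B*N_gamma
Term 1: 11.7 * 18.05 = 211.185
Term 2: 18.4 * 2.1 * 8.66 = 334.6224
Term 3: 0.5 * 18.4 * 1.8 * 8.2 = 135.792
qu = 211.185 + 334.6224 + 135.792
qu = 681.6 kPa


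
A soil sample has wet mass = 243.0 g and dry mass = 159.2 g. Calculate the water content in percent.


Result: 52.64 %

Derivation:
Using w = (m_wet - m_dry) / m_dry * 100
m_wet - m_dry = 243.0 - 159.2 = 83.8 g
w = 83.8 / 159.2 * 100
w = 52.64 %
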